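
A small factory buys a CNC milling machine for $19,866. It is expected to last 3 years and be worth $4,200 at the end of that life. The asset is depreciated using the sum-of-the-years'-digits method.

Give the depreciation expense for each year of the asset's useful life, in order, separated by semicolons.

$7,833; $5,222; $2,611

Depreciable base = $19,866 − $4,200 = $15,666.
Sum of the years' digits = 3+2+1 = 6.
Year 1: $15,666 × 3/6 = $7,833. Book value $12,033.
Year 2: $15,666 × 2/6 = $5,222. Book value $6,811.
Year 3: $15,666 × 1/6 = $2,611. Book value $4,200.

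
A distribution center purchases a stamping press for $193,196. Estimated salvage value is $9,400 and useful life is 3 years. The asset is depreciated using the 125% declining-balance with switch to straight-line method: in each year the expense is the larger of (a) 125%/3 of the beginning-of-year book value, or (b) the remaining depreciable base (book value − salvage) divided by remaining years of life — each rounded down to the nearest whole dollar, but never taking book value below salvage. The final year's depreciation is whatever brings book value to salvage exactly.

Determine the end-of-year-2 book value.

Depreciable base = $193,196 − $9,400 = $183,796.
Year 1: DB = ⌊$193,196 × 125%/3⌋ = $80,498; SL = ⌊$183,796/3⌋ = $61,265 → take DB $80,498. Book value $112,698.
Year 2: DB = ⌊$112,698 × 125%/3⌋ = $46,957; SL = ⌊$103,298/2⌋ = $51,649 → take SL $51,649. Book value $61,049.

$61,049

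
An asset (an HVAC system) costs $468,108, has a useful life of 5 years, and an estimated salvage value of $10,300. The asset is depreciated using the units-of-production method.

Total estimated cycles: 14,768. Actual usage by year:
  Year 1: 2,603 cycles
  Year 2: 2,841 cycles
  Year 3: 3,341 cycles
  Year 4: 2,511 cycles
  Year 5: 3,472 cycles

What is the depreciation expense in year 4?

$77,841

Depreciable base = $468,108 − $10,300 = $457,808.
Rate = $457,808 / 14,768 cycles = $31 per cycle.
Year 1: 2,603 × $31 = $80,693. Book value $387,415.
Year 2: 2,841 × $31 = $88,071. Book value $299,344.
Year 3: 3,341 × $31 = $103,571. Book value $195,773.
Year 4: 2,511 × $31 = $77,841. Book value $117,932.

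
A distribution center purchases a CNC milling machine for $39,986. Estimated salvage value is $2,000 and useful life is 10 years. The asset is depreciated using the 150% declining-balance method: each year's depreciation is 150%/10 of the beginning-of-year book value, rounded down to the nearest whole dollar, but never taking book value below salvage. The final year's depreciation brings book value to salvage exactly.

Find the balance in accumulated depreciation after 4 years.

Depreciable base = $39,986 − $2,000 = $37,986.
Year 1: ⌊$39,986 × 150%/10⌋ = $5,997. Book value $33,989.
Year 2: ⌊$33,989 × 150%/10⌋ = $5,098. Book value $28,891.
Year 3: ⌊$28,891 × 150%/10⌋ = $4,333. Book value $24,558.
Year 4: ⌊$24,558 × 150%/10⌋ = $3,683. Book value $20,875.
Accumulated through year 4 = $39,986 − $20,875 = $19,111.

$19,111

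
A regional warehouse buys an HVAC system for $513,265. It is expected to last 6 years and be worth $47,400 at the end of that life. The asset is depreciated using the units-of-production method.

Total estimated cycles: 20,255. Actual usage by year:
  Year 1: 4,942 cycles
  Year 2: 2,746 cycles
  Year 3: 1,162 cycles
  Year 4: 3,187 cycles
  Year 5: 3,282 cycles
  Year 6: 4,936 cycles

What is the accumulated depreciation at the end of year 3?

Depreciable base = $513,265 − $47,400 = $465,865.
Rate = $465,865 / 20,255 cycles = $23 per cycle.
Year 1: 4,942 × $23 = $113,666. Book value $399,599.
Year 2: 2,746 × $23 = $63,158. Book value $336,441.
Year 3: 1,162 × $23 = $26,726. Book value $309,715.
Accumulated through year 3 = $513,265 − $309,715 = $203,550.

$203,550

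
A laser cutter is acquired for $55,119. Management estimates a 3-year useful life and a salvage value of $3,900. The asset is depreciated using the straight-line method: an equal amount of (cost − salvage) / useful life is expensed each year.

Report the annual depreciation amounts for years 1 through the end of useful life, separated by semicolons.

Depreciable base = $55,119 − $3,900 = $51,219.
Annual expense = $51,219 / 3 = $17,073.
End of year 1: book value $38,046.
End of year 2: book value $20,973.
End of year 3: book value $3,900.

$17,073; $17,073; $17,073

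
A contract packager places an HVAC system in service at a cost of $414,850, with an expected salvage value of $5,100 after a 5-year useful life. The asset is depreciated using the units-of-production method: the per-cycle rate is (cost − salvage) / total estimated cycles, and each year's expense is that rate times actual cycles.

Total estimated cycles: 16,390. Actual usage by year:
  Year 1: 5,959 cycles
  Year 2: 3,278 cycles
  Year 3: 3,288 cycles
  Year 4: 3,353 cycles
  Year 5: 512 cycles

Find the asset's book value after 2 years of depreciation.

Depreciable base = $414,850 − $5,100 = $409,750.
Rate = $409,750 / 16,390 cycles = $25 per cycle.
Year 1: 5,959 × $25 = $148,975. Book value $265,875.
Year 2: 3,278 × $25 = $81,950. Book value $183,925.

$183,925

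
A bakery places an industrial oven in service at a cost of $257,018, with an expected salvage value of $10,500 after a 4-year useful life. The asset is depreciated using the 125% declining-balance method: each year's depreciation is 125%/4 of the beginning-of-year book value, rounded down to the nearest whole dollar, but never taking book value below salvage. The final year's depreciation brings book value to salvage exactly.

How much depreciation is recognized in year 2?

Depreciable base = $257,018 − $10,500 = $246,518.
Year 1: ⌊$257,018 × 125%/4⌋ = $80,318. Book value $176,700.
Year 2: ⌊$176,700 × 125%/4⌋ = $55,218. Book value $121,482.

$55,218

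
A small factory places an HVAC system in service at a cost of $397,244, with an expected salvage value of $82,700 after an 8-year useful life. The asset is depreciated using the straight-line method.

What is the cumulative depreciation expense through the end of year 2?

Depreciable base = $397,244 − $82,700 = $314,544.
Annual expense = $314,544 / 8 = $39,318.
End of year 1: book value $357,926.
End of year 2: book value $318,608.
Accumulated through year 2 = $397,244 − $318,608 = $78,636.

$78,636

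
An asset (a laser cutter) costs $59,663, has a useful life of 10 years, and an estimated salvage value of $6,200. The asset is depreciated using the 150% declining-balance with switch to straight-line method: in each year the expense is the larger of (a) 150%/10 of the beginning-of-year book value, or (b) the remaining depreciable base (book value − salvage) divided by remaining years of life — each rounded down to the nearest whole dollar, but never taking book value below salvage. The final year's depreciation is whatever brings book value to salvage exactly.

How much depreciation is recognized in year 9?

Depreciable base = $59,663 − $6,200 = $53,463.
Year 1: DB = ⌊$59,663 × 150%/10⌋ = $8,949; SL = ⌊$53,463/10⌋ = $5,346 → take DB $8,949. Book value $50,714.
Year 2: DB = ⌊$50,714 × 150%/10⌋ = $7,607; SL = ⌊$44,514/9⌋ = $4,946 → take DB $7,607. Book value $43,107.
Year 3: DB = ⌊$43,107 × 150%/10⌋ = $6,466; SL = ⌊$36,907/8⌋ = $4,613 → take DB $6,466. Book value $36,641.
Year 4: DB = ⌊$36,641 × 150%/10⌋ = $5,496; SL = ⌊$30,441/7⌋ = $4,348 → take DB $5,496. Book value $31,145.
Year 5: DB = ⌊$31,145 × 150%/10⌋ = $4,671; SL = ⌊$24,945/6⌋ = $4,157 → take DB $4,671. Book value $26,474.
Year 6: DB = ⌊$26,474 × 150%/10⌋ = $3,971; SL = ⌊$20,274/5⌋ = $4,054 → take SL $4,054. Book value $22,420.
Year 7: DB = ⌊$22,420 × 150%/10⌋ = $3,363; SL = ⌊$16,220/4⌋ = $4,055 → take SL $4,055. Book value $18,365.
Year 8: DB = ⌊$18,365 × 150%/10⌋ = $2,754; SL = ⌊$12,165/3⌋ = $4,055 → take SL $4,055. Book value $14,310.
Year 9: DB = ⌊$14,310 × 150%/10⌋ = $2,146; SL = ⌊$8,110/2⌋ = $4,055 → take SL $4,055. Book value $10,255.

$4,055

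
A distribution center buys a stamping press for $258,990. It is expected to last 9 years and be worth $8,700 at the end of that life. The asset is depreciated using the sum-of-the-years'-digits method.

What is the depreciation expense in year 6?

$22,248

Depreciable base = $258,990 − $8,700 = $250,290.
Sum of the years' digits = 9+8+7+6+5+4+3+2+1 = 45.
Year 1: $250,290 × 9/45 = $50,058. Book value $208,932.
Year 2: $250,290 × 8/45 = $44,496. Book value $164,436.
Year 3: $250,290 × 7/45 = $38,934. Book value $125,502.
Year 4: $250,290 × 6/45 = $33,372. Book value $92,130.
Year 5: $250,290 × 5/45 = $27,810. Book value $64,320.
Year 6: $250,290 × 4/45 = $22,248. Book value $42,072.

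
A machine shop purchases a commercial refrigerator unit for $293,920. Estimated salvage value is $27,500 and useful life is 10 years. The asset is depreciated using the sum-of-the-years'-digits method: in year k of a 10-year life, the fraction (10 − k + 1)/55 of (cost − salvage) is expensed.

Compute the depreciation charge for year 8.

Depreciable base = $293,920 − $27,500 = $266,420.
Sum of the years' digits = 10+9+8+7+6+5+4+3+2+1 = 55.
Year 1: $266,420 × 10/55 = $48,440. Book value $245,480.
Year 2: $266,420 × 9/55 = $43,596. Book value $201,884.
Year 3: $266,420 × 8/55 = $38,752. Book value $163,132.
Year 4: $266,420 × 7/55 = $33,908. Book value $129,224.
Year 5: $266,420 × 6/55 = $29,064. Book value $100,160.
Year 6: $266,420 × 5/55 = $24,220. Book value $75,940.
Year 7: $266,420 × 4/55 = $19,376. Book value $56,564.
Year 8: $266,420 × 3/55 = $14,532. Book value $42,032.

$14,532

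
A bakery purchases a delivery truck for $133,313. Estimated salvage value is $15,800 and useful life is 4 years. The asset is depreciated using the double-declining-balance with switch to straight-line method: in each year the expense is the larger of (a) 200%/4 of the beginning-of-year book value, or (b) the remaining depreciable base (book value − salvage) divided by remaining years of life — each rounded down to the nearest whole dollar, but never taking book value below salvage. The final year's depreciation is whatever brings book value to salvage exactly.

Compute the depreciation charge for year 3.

$16,664

Depreciable base = $133,313 − $15,800 = $117,513.
Year 1: DB = ⌊$133,313 × 200%/4⌋ = $66,656; SL = ⌊$117,513/4⌋ = $29,378 → take DB $66,656. Book value $66,657.
Year 2: DB = ⌊$66,657 × 200%/4⌋ = $33,328; SL = ⌊$50,857/3⌋ = $16,952 → take DB $33,328. Book value $33,329.
Year 3: DB = ⌊$33,329 × 200%/4⌋ = $16,664; SL = ⌊$17,529/2⌋ = $8,764 → take DB $16,664. Book value $16,665.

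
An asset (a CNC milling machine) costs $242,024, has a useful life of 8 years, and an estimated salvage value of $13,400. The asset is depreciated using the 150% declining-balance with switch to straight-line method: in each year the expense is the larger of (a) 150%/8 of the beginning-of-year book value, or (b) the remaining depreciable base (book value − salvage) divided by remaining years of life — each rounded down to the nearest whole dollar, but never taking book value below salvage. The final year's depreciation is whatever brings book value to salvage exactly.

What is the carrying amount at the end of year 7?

Depreciable base = $242,024 − $13,400 = $228,624.
Year 1: DB = ⌊$242,024 × 150%/8⌋ = $45,379; SL = ⌊$228,624/8⌋ = $28,578 → take DB $45,379. Book value $196,645.
Year 2: DB = ⌊$196,645 × 150%/8⌋ = $36,870; SL = ⌊$183,245/7⌋ = $26,177 → take DB $36,870. Book value $159,775.
Year 3: DB = ⌊$159,775 × 150%/8⌋ = $29,957; SL = ⌊$146,375/6⌋ = $24,395 → take DB $29,957. Book value $129,818.
Year 4: DB = ⌊$129,818 × 150%/8⌋ = $24,340; SL = ⌊$116,418/5⌋ = $23,283 → take DB $24,340. Book value $105,478.
Year 5: DB = ⌊$105,478 × 150%/8⌋ = $19,777; SL = ⌊$92,078/4⌋ = $23,019 → take SL $23,019. Book value $82,459.
Year 6: DB = ⌊$82,459 × 150%/8⌋ = $15,461; SL = ⌊$69,059/3⌋ = $23,019 → take SL $23,019. Book value $59,440.
Year 7: DB = ⌊$59,440 × 150%/8⌋ = $11,145; SL = ⌊$46,040/2⌋ = $23,020 → take SL $23,020. Book value $36,420.

$36,420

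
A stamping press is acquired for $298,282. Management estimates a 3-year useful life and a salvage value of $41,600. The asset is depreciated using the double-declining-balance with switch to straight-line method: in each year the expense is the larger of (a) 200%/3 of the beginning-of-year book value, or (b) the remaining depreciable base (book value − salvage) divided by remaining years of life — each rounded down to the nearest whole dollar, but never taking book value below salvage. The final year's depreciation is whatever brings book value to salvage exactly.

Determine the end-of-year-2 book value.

Depreciable base = $298,282 − $41,600 = $256,682.
Year 1: DB = ⌊$298,282 × 200%/3⌋ = $198,854; SL = ⌊$256,682/3⌋ = $85,560 → take DB $198,854. Book value $99,428.
Year 2: DB = ⌊$99,428 × 200%/3⌋ = $66,285; SL = ⌊$57,828/2⌋ = $28,914 → take DB $66,285, capped at $57,828. Book value $41,600.

$41,600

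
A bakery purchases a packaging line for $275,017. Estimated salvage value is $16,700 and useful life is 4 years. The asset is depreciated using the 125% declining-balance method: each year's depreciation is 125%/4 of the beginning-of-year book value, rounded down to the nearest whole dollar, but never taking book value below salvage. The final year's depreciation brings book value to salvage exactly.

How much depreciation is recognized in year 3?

Depreciable base = $275,017 − $16,700 = $258,317.
Year 1: ⌊$275,017 × 125%/4⌋ = $85,942. Book value $189,075.
Year 2: ⌊$189,075 × 125%/4⌋ = $59,085. Book value $129,990.
Year 3: ⌊$129,990 × 125%/4⌋ = $40,621. Book value $89,369.

$40,621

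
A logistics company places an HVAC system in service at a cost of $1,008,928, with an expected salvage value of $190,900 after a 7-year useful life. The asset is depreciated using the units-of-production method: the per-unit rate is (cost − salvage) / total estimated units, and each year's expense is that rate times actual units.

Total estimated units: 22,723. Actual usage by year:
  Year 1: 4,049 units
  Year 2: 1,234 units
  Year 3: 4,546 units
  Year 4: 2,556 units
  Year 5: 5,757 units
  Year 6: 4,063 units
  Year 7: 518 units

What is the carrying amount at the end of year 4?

Depreciable base = $1,008,928 − $190,900 = $818,028.
Rate = $818,028 / 22,723 units = $36 per unit.
Year 1: 4,049 × $36 = $145,764. Book value $863,164.
Year 2: 1,234 × $36 = $44,424. Book value $818,740.
Year 3: 4,546 × $36 = $163,656. Book value $655,084.
Year 4: 2,556 × $36 = $92,016. Book value $563,068.

$563,068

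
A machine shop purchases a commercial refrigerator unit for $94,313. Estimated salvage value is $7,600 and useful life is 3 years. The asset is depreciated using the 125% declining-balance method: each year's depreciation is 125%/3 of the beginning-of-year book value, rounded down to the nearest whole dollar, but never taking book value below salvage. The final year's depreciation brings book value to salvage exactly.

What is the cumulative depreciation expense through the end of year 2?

Depreciable base = $94,313 − $7,600 = $86,713.
Year 1: ⌊$94,313 × 125%/3⌋ = $39,297. Book value $55,016.
Year 2: ⌊$55,016 × 125%/3⌋ = $22,923. Book value $32,093.
Accumulated through year 2 = $94,313 − $32,093 = $62,220.

$62,220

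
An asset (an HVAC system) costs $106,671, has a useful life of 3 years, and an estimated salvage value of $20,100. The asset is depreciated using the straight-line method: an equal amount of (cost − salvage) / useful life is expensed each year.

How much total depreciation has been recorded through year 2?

Depreciable base = $106,671 − $20,100 = $86,571.
Annual expense = $86,571 / 3 = $28,857.
End of year 1: book value $77,814.
End of year 2: book value $48,957.
Accumulated through year 2 = $106,671 − $48,957 = $57,714.

$57,714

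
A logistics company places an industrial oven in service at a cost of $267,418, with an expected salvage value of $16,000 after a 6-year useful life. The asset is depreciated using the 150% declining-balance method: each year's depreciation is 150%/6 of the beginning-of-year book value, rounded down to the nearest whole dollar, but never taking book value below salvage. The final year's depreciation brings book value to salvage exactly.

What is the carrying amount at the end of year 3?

Depreciable base = $267,418 − $16,000 = $251,418.
Year 1: ⌊$267,418 × 150%/6⌋ = $66,854. Book value $200,564.
Year 2: ⌊$200,564 × 150%/6⌋ = $50,141. Book value $150,423.
Year 3: ⌊$150,423 × 150%/6⌋ = $37,605. Book value $112,818.

$112,818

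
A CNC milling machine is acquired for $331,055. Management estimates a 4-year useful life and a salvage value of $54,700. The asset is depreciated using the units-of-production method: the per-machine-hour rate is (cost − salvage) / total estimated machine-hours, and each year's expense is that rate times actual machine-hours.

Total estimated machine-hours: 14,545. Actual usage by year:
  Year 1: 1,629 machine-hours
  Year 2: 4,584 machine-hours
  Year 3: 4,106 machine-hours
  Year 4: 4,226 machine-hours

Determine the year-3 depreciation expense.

$78,014

Depreciable base = $331,055 − $54,700 = $276,355.
Rate = $276,355 / 14,545 machine-hours = $19 per machine-hour.
Year 1: 1,629 × $19 = $30,951. Book value $300,104.
Year 2: 4,584 × $19 = $87,096. Book value $213,008.
Year 3: 4,106 × $19 = $78,014. Book value $134,994.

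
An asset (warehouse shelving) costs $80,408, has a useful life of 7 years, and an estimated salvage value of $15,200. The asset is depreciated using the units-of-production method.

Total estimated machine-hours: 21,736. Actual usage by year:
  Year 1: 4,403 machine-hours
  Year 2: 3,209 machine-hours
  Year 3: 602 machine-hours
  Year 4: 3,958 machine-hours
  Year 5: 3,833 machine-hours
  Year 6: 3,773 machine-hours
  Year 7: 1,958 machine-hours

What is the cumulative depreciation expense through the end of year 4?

Depreciable base = $80,408 − $15,200 = $65,208.
Rate = $65,208 / 21,736 machine-hours = $3 per machine-hour.
Year 1: 4,403 × $3 = $13,209. Book value $67,199.
Year 2: 3,209 × $3 = $9,627. Book value $57,572.
Year 3: 602 × $3 = $1,806. Book value $55,766.
Year 4: 3,958 × $3 = $11,874. Book value $43,892.
Accumulated through year 4 = $80,408 − $43,892 = $36,516.

$36,516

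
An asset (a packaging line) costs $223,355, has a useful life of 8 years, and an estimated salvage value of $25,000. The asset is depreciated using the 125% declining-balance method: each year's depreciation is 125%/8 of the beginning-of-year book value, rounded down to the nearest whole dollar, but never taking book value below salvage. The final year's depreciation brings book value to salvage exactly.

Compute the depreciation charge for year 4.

$20,963

Depreciable base = $223,355 − $25,000 = $198,355.
Year 1: ⌊$223,355 × 125%/8⌋ = $34,899. Book value $188,456.
Year 2: ⌊$188,456 × 125%/8⌋ = $29,446. Book value $159,010.
Year 3: ⌊$159,010 × 125%/8⌋ = $24,845. Book value $134,165.
Year 4: ⌊$134,165 × 125%/8⌋ = $20,963. Book value $113,202.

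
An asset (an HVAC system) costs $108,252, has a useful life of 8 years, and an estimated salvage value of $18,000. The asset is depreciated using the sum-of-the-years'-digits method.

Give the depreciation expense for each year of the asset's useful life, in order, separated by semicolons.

Depreciable base = $108,252 − $18,000 = $90,252.
Sum of the years' digits = 8+7+6+5+4+3+2+1 = 36.
Year 1: $90,252 × 8/36 = $20,056. Book value $88,196.
Year 2: $90,252 × 7/36 = $17,549. Book value $70,647.
Year 3: $90,252 × 6/36 = $15,042. Book value $55,605.
Year 4: $90,252 × 5/36 = $12,535. Book value $43,070.
Year 5: $90,252 × 4/36 = $10,028. Book value $33,042.
Year 6: $90,252 × 3/36 = $7,521. Book value $25,521.
Year 7: $90,252 × 2/36 = $5,014. Book value $20,507.
Year 8: $90,252 × 1/36 = $2,507. Book value $18,000.

$20,056; $17,549; $15,042; $12,535; $10,028; $7,521; $5,014; $2,507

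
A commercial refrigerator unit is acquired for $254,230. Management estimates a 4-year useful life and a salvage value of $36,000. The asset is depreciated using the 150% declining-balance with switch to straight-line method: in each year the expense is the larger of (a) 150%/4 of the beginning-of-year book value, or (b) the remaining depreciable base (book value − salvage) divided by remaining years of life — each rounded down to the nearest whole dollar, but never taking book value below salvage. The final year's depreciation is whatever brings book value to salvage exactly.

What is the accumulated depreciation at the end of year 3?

Depreciable base = $254,230 − $36,000 = $218,230.
Year 1: DB = ⌊$254,230 × 150%/4⌋ = $95,336; SL = ⌊$218,230/4⌋ = $54,557 → take DB $95,336. Book value $158,894.
Year 2: DB = ⌊$158,894 × 150%/4⌋ = $59,585; SL = ⌊$122,894/3⌋ = $40,964 → take DB $59,585. Book value $99,309.
Year 3: DB = ⌊$99,309 × 150%/4⌋ = $37,240; SL = ⌊$63,309/2⌋ = $31,654 → take DB $37,240. Book value $62,069.
Accumulated through year 3 = $254,230 − $62,069 = $192,161.

$192,161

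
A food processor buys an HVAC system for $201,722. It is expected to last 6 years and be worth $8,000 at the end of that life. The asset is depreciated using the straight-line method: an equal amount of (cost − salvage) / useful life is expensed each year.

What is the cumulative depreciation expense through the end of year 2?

$64,574

Depreciable base = $201,722 − $8,000 = $193,722.
Annual expense = $193,722 / 6 = $32,287.
End of year 1: book value $169,435.
End of year 2: book value $137,148.
Accumulated through year 2 = $201,722 − $137,148 = $64,574.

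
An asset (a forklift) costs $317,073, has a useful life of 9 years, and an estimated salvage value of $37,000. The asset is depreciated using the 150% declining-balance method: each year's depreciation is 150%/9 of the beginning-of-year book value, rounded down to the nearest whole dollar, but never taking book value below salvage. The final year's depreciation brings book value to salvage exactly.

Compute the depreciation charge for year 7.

Depreciable base = $317,073 − $37,000 = $280,073.
Year 1: ⌊$317,073 × 150%/9⌋ = $52,845. Book value $264,228.
Year 2: ⌊$264,228 × 150%/9⌋ = $44,038. Book value $220,190.
Year 3: ⌊$220,190 × 150%/9⌋ = $36,698. Book value $183,492.
Year 4: ⌊$183,492 × 150%/9⌋ = $30,582. Book value $152,910.
Year 5: ⌊$152,910 × 150%/9⌋ = $25,485. Book value $127,425.
Year 6: ⌊$127,425 × 150%/9⌋ = $21,237. Book value $106,188.
Year 7: ⌊$106,188 × 150%/9⌋ = $17,698. Book value $88,490.

$17,698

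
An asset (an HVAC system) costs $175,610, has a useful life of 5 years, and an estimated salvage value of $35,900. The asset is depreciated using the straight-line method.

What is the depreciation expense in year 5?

$27,942

Depreciable base = $175,610 − $35,900 = $139,710.
Annual expense = $139,710 / 5 = $27,942.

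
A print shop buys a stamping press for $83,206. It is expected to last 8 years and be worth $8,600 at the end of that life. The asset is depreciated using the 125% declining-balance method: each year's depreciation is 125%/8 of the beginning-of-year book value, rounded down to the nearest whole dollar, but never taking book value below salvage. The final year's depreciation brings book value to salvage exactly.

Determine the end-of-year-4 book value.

Depreciable base = $83,206 − $8,600 = $74,606.
Year 1: ⌊$83,206 × 125%/8⌋ = $13,000. Book value $70,206.
Year 2: ⌊$70,206 × 125%/8⌋ = $10,969. Book value $59,237.
Year 3: ⌊$59,237 × 125%/8⌋ = $9,255. Book value $49,982.
Year 4: ⌊$49,982 × 125%/8⌋ = $7,809. Book value $42,173.

$42,173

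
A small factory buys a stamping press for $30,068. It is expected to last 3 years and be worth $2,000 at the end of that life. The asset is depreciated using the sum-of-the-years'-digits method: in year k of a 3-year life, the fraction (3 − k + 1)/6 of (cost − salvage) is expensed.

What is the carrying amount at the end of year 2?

Depreciable base = $30,068 − $2,000 = $28,068.
Sum of the years' digits = 3+2+1 = 6.
Year 1: $28,068 × 3/6 = $14,034. Book value $16,034.
Year 2: $28,068 × 2/6 = $9,356. Book value $6,678.

$6,678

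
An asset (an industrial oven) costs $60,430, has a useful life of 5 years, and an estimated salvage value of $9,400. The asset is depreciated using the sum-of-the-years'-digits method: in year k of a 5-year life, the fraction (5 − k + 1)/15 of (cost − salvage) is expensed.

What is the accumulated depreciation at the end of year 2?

$30,618

Depreciable base = $60,430 − $9,400 = $51,030.
Sum of the years' digits = 5+4+3+2+1 = 15.
Year 1: $51,030 × 5/15 = $17,010. Book value $43,420.
Year 2: $51,030 × 4/15 = $13,608. Book value $29,812.
Accumulated through year 2 = $60,430 − $29,812 = $30,618.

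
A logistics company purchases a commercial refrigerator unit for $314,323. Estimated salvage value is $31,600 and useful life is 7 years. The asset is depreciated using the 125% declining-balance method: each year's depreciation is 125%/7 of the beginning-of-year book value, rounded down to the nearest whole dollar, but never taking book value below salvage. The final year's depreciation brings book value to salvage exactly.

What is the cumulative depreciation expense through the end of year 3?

Depreciable base = $314,323 − $31,600 = $282,723.
Year 1: ⌊$314,323 × 125%/7⌋ = $56,129. Book value $258,194.
Year 2: ⌊$258,194 × 125%/7⌋ = $46,106. Book value $212,088.
Year 3: ⌊$212,088 × 125%/7⌋ = $37,872. Book value $174,216.
Accumulated through year 3 = $314,323 − $174,216 = $140,107.

$140,107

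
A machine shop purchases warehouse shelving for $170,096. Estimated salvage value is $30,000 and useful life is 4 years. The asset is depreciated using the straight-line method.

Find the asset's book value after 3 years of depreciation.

Depreciable base = $170,096 − $30,000 = $140,096.
Annual expense = $140,096 / 4 = $35,024.
End of year 1: book value $135,072.
End of year 2: book value $100,048.
End of year 3: book value $65,024.

$65,024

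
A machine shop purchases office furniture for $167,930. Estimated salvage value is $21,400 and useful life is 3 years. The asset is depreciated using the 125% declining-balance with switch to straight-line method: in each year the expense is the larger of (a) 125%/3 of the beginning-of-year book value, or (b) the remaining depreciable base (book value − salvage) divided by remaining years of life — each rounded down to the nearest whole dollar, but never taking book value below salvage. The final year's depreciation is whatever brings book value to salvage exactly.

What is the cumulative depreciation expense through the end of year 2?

Depreciable base = $167,930 − $21,400 = $146,530.
Year 1: DB = ⌊$167,930 × 125%/3⌋ = $69,970; SL = ⌊$146,530/3⌋ = $48,843 → take DB $69,970. Book value $97,960.
Year 2: DB = ⌊$97,960 × 125%/3⌋ = $40,816; SL = ⌊$76,560/2⌋ = $38,280 → take DB $40,816. Book value $57,144.
Accumulated through year 2 = $167,930 − $57,144 = $110,786.

$110,786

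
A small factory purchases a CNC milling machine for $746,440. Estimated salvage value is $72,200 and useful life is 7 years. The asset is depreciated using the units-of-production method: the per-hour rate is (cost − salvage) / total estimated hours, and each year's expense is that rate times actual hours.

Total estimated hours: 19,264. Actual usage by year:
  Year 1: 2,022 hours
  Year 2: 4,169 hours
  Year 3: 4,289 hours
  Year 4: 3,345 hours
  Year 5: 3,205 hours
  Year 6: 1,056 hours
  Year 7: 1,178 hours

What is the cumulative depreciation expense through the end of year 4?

$483,875

Depreciable base = $746,440 − $72,200 = $674,240.
Rate = $674,240 / 19,264 hours = $35 per hour.
Year 1: 2,022 × $35 = $70,770. Book value $675,670.
Year 2: 4,169 × $35 = $145,915. Book value $529,755.
Year 3: 4,289 × $35 = $150,115. Book value $379,640.
Year 4: 3,345 × $35 = $117,075. Book value $262,565.
Accumulated through year 4 = $746,440 − $262,565 = $483,875.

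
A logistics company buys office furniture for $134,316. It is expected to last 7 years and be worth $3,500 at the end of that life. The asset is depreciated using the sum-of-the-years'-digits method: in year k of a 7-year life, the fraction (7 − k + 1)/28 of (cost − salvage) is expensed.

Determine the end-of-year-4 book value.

$31,532

Depreciable base = $134,316 − $3,500 = $130,816.
Sum of the years' digits = 7+6+5+4+3+2+1 = 28.
Year 1: $130,816 × 7/28 = $32,704. Book value $101,612.
Year 2: $130,816 × 6/28 = $28,032. Book value $73,580.
Year 3: $130,816 × 5/28 = $23,360. Book value $50,220.
Year 4: $130,816 × 4/28 = $18,688. Book value $31,532.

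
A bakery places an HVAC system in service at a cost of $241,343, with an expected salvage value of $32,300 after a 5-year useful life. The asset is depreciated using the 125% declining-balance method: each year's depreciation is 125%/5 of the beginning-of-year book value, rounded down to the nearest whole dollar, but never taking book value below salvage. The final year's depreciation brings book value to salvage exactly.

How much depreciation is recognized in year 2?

Depreciable base = $241,343 − $32,300 = $209,043.
Year 1: ⌊$241,343 × 125%/5⌋ = $60,335. Book value $181,008.
Year 2: ⌊$181,008 × 125%/5⌋ = $45,252. Book value $135,756.

$45,252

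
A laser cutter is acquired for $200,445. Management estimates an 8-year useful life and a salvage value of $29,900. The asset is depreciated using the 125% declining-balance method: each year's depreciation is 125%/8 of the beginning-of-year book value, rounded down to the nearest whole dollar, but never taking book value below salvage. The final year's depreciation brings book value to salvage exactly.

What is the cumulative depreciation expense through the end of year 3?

Depreciable base = $200,445 − $29,900 = $170,545.
Year 1: ⌊$200,445 × 125%/8⌋ = $31,319. Book value $169,126.
Year 2: ⌊$169,126 × 125%/8⌋ = $26,425. Book value $142,701.
Year 3: ⌊$142,701 × 125%/8⌋ = $22,297. Book value $120,404.
Accumulated through year 3 = $200,445 − $120,404 = $80,041.

$80,041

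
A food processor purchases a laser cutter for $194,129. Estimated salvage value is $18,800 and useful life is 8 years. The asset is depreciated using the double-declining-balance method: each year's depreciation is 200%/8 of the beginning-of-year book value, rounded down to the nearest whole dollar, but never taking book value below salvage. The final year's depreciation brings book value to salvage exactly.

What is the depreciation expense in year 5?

Depreciable base = $194,129 − $18,800 = $175,329.
Year 1: ⌊$194,129 × 200%/8⌋ = $48,532. Book value $145,597.
Year 2: ⌊$145,597 × 200%/8⌋ = $36,399. Book value $109,198.
Year 3: ⌊$109,198 × 200%/8⌋ = $27,299. Book value $81,899.
Year 4: ⌊$81,899 × 200%/8⌋ = $20,474. Book value $61,425.
Year 5: ⌊$61,425 × 200%/8⌋ = $15,356. Book value $46,069.

$15,356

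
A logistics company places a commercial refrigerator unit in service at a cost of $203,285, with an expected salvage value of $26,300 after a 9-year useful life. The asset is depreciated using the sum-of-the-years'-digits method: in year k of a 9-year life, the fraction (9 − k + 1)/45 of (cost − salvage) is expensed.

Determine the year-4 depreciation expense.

Depreciable base = $203,285 − $26,300 = $176,985.
Sum of the years' digits = 9+8+7+6+5+4+3+2+1 = 45.
Year 1: $176,985 × 9/45 = $35,397. Book value $167,888.
Year 2: $176,985 × 8/45 = $31,464. Book value $136,424.
Year 3: $176,985 × 7/45 = $27,531. Book value $108,893.
Year 4: $176,985 × 6/45 = $23,598. Book value $85,295.

$23,598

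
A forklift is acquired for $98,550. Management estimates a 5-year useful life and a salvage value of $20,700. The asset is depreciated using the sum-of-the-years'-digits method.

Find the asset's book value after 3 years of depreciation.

$36,270

Depreciable base = $98,550 − $20,700 = $77,850.
Sum of the years' digits = 5+4+3+2+1 = 15.
Year 1: $77,850 × 5/15 = $25,950. Book value $72,600.
Year 2: $77,850 × 4/15 = $20,760. Book value $51,840.
Year 3: $77,850 × 3/15 = $15,570. Book value $36,270.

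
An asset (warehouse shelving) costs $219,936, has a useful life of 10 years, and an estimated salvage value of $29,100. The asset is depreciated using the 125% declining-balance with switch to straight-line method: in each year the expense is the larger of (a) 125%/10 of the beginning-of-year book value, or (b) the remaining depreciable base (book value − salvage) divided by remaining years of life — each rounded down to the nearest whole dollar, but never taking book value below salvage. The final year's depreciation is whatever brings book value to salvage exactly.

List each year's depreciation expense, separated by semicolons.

$27,492; $24,055; $21,048; $18,417; $16,637; $16,637; $16,637; $16,637; $16,638; $16,638

Depreciable base = $219,936 − $29,100 = $190,836.
Year 1: DB = ⌊$219,936 × 125%/10⌋ = $27,492; SL = ⌊$190,836/10⌋ = $19,083 → take DB $27,492. Book value $192,444.
Year 2: DB = ⌊$192,444 × 125%/10⌋ = $24,055; SL = ⌊$163,344/9⌋ = $18,149 → take DB $24,055. Book value $168,389.
Year 3: DB = ⌊$168,389 × 125%/10⌋ = $21,048; SL = ⌊$139,289/8⌋ = $17,411 → take DB $21,048. Book value $147,341.
Year 4: DB = ⌊$147,341 × 125%/10⌋ = $18,417; SL = ⌊$118,241/7⌋ = $16,891 → take DB $18,417. Book value $128,924.
Year 5: DB = ⌊$128,924 × 125%/10⌋ = $16,115; SL = ⌊$99,824/6⌋ = $16,637 → take SL $16,637. Book value $112,287.
Year 6: DB = ⌊$112,287 × 125%/10⌋ = $14,035; SL = ⌊$83,187/5⌋ = $16,637 → take SL $16,637. Book value $95,650.
Year 7: DB = ⌊$95,650 × 125%/10⌋ = $11,956; SL = ⌊$66,550/4⌋ = $16,637 → take SL $16,637. Book value $79,013.
Year 8: DB = ⌊$79,013 × 125%/10⌋ = $9,876; SL = ⌊$49,913/3⌋ = $16,637 → take SL $16,637. Book value $62,376.
Year 9: DB = ⌊$62,376 × 125%/10⌋ = $7,797; SL = ⌊$33,276/2⌋ = $16,638 → take SL $16,638. Book value $45,738.
Year 10 (final): $45,738 − $29,100 = $16,638. Book value $29,100.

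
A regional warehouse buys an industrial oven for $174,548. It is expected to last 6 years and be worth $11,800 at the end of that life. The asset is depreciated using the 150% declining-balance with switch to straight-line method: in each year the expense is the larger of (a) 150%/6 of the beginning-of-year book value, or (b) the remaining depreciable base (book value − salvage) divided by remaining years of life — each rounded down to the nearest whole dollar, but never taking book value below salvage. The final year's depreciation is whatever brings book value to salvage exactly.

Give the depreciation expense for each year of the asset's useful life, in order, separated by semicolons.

$43,637; $32,727; $24,546; $20,612; $20,613; $20,613

Depreciable base = $174,548 − $11,800 = $162,748.
Year 1: DB = ⌊$174,548 × 150%/6⌋ = $43,637; SL = ⌊$162,748/6⌋ = $27,124 → take DB $43,637. Book value $130,911.
Year 2: DB = ⌊$130,911 × 150%/6⌋ = $32,727; SL = ⌊$119,111/5⌋ = $23,822 → take DB $32,727. Book value $98,184.
Year 3: DB = ⌊$98,184 × 150%/6⌋ = $24,546; SL = ⌊$86,384/4⌋ = $21,596 → take DB $24,546. Book value $73,638.
Year 4: DB = ⌊$73,638 × 150%/6⌋ = $18,409; SL = ⌊$61,838/3⌋ = $20,612 → take SL $20,612. Book value $53,026.
Year 5: DB = ⌊$53,026 × 150%/6⌋ = $13,256; SL = ⌊$41,226/2⌋ = $20,613 → take SL $20,613. Book value $32,413.
Year 6 (final): $32,413 − $11,800 = $20,613. Book value $11,800.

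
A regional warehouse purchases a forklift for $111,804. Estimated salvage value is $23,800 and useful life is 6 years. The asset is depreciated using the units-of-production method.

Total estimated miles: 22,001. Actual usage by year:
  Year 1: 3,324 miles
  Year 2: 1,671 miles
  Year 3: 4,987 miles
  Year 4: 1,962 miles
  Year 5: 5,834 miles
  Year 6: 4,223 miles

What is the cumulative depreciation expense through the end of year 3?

$39,928

Depreciable base = $111,804 − $23,800 = $88,004.
Rate = $88,004 / 22,001 miles = $4 per mile.
Year 1: 3,324 × $4 = $13,296. Book value $98,508.
Year 2: 1,671 × $4 = $6,684. Book value $91,824.
Year 3: 4,987 × $4 = $19,948. Book value $71,876.
Accumulated through year 3 = $111,804 − $71,876 = $39,928.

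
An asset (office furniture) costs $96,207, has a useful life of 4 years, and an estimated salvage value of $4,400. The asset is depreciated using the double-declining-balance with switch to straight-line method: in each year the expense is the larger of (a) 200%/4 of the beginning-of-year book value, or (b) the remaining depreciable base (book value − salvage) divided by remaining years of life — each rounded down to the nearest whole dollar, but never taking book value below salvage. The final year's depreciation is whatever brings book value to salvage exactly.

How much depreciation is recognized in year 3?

$12,026

Depreciable base = $96,207 − $4,400 = $91,807.
Year 1: DB = ⌊$96,207 × 200%/4⌋ = $48,103; SL = ⌊$91,807/4⌋ = $22,951 → take DB $48,103. Book value $48,104.
Year 2: DB = ⌊$48,104 × 200%/4⌋ = $24,052; SL = ⌊$43,704/3⌋ = $14,568 → take DB $24,052. Book value $24,052.
Year 3: DB = ⌊$24,052 × 200%/4⌋ = $12,026; SL = ⌊$19,652/2⌋ = $9,826 → take DB $12,026. Book value $12,026.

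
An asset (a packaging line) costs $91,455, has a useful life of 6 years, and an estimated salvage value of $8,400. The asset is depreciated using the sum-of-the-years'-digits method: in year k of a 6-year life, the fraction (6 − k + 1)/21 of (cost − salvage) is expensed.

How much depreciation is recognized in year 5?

Depreciable base = $91,455 − $8,400 = $83,055.
Sum of the years' digits = 6+5+4+3+2+1 = 21.
Year 1: $83,055 × 6/21 = $23,730. Book value $67,725.
Year 2: $83,055 × 5/21 = $19,775. Book value $47,950.
Year 3: $83,055 × 4/21 = $15,820. Book value $32,130.
Year 4: $83,055 × 3/21 = $11,865. Book value $20,265.
Year 5: $83,055 × 2/21 = $7,910. Book value $12,355.

$7,910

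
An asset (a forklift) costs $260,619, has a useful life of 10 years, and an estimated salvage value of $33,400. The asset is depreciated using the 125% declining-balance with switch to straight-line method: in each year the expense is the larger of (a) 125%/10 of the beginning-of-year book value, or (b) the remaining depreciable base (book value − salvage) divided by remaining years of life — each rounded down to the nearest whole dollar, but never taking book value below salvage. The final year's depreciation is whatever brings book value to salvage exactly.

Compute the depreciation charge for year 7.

Depreciable base = $260,619 − $33,400 = $227,219.
Year 1: DB = ⌊$260,619 × 125%/10⌋ = $32,577; SL = ⌊$227,219/10⌋ = $22,721 → take DB $32,577. Book value $228,042.
Year 2: DB = ⌊$228,042 × 125%/10⌋ = $28,505; SL = ⌊$194,642/9⌋ = $21,626 → take DB $28,505. Book value $199,537.
Year 3: DB = ⌊$199,537 × 125%/10⌋ = $24,942; SL = ⌊$166,137/8⌋ = $20,767 → take DB $24,942. Book value $174,595.
Year 4: DB = ⌊$174,595 × 125%/10⌋ = $21,824; SL = ⌊$141,195/7⌋ = $20,170 → take DB $21,824. Book value $152,771.
Year 5: DB = ⌊$152,771 × 125%/10⌋ = $19,096; SL = ⌊$119,371/6⌋ = $19,895 → take SL $19,895. Book value $132,876.
Year 6: DB = ⌊$132,876 × 125%/10⌋ = $16,609; SL = ⌊$99,476/5⌋ = $19,895 → take SL $19,895. Book value $112,981.
Year 7: DB = ⌊$112,981 × 125%/10⌋ = $14,122; SL = ⌊$79,581/4⌋ = $19,895 → take SL $19,895. Book value $93,086.

$19,895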